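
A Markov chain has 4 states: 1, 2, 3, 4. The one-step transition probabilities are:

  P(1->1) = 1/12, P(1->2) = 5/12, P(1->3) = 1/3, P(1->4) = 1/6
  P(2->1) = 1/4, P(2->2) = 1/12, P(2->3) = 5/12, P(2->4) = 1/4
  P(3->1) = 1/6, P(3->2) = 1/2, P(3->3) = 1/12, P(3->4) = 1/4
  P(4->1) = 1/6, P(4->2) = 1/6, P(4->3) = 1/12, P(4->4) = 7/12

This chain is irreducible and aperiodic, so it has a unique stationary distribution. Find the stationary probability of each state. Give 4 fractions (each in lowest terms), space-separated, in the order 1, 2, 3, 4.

Answer: 77/443 115/443 189/886 313/886

Derivation:
The stationary distribution satisfies pi = pi * P, i.e.:
  pi_1 = 1/12*pi_1 + 1/4*pi_2 + 1/6*pi_3 + 1/6*pi_4
  pi_2 = 5/12*pi_1 + 1/12*pi_2 + 1/2*pi_3 + 1/6*pi_4
  pi_3 = 1/3*pi_1 + 5/12*pi_2 + 1/12*pi_3 + 1/12*pi_4
  pi_4 = 1/6*pi_1 + 1/4*pi_2 + 1/4*pi_3 + 7/12*pi_4
with normalization: pi_1 + pi_2 + pi_3 + pi_4 = 1.

Using the first 3 balance equations plus normalization, the linear system A*pi = b is:
  [-11/12, 1/4, 1/6, 1/6] . pi = 0
  [5/12, -11/12, 1/2, 1/6] . pi = 0
  [1/3, 5/12, -11/12, 1/12] . pi = 0
  [1, 1, 1, 1] . pi = 1

Solving yields:
  pi_1 = 77/443
  pi_2 = 115/443
  pi_3 = 189/886
  pi_4 = 313/886

Verification (pi * P):
  77/443*1/12 + 115/443*1/4 + 189/886*1/6 + 313/886*1/6 = 77/443 = pi_1  (ok)
  77/443*5/12 + 115/443*1/12 + 189/886*1/2 + 313/886*1/6 = 115/443 = pi_2  (ok)
  77/443*1/3 + 115/443*5/12 + 189/886*1/12 + 313/886*1/12 = 189/886 = pi_3  (ok)
  77/443*1/6 + 115/443*1/4 + 189/886*1/4 + 313/886*7/12 = 313/886 = pi_4  (ok)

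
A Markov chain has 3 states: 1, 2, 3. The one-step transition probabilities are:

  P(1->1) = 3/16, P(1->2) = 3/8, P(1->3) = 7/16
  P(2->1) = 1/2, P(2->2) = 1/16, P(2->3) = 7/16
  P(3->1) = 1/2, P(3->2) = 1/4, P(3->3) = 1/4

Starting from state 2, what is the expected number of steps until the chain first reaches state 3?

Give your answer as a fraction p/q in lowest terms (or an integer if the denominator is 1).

Let h_i = expected steps to first reach 3 from state i.
Boundary: h_3 = 0.
First-step equations for the other states:
  h_1 = 1 + 3/16*h_1 + 3/8*h_2 + 7/16*h_3
  h_2 = 1 + 1/2*h_1 + 1/16*h_2 + 7/16*h_3

Substituting h_3 = 0 and rearranging gives the linear system (I - Q) h = 1:
  [13/16, -3/8] . (h_1, h_2) = 1
  [-1/2, 15/16] . (h_1, h_2) = 1

Solving yields:
  h_1 = 16/7
  h_2 = 16/7

Starting state is 2, so the expected hitting time is h_2 = 16/7.

Answer: 16/7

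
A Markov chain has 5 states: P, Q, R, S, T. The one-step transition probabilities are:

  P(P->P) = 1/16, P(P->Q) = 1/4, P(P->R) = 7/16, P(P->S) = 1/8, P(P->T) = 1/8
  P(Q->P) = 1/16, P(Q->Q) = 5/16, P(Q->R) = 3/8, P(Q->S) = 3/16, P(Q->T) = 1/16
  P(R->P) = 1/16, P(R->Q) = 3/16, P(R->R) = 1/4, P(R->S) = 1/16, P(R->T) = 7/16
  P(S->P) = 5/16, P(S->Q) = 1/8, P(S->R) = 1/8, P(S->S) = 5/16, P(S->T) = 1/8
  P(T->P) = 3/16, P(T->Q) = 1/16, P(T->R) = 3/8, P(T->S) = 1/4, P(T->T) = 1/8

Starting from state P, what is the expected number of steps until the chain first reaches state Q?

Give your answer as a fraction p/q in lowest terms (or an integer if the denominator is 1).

Let h_i = expected steps to first reach Q from state i.
Boundary: h_Q = 0.
First-step equations for the other states:
  h_P = 1 + 1/16*h_P + 1/4*h_Q + 7/16*h_R + 1/8*h_S + 1/8*h_T
  h_R = 1 + 1/16*h_P + 3/16*h_Q + 1/4*h_R + 1/16*h_S + 7/16*h_T
  h_S = 1 + 5/16*h_P + 1/8*h_Q + 1/8*h_R + 5/16*h_S + 1/8*h_T
  h_T = 1 + 3/16*h_P + 1/16*h_Q + 3/8*h_R + 1/4*h_S + 1/8*h_T

Substituting h_Q = 0 and rearranging gives the linear system (I - Q) h = 1:
  [15/16, -7/16, -1/8, -1/8] . (h_P, h_R, h_S, h_T) = 1
  [-1/16, 3/4, -1/16, -7/16] . (h_P, h_R, h_S, h_T) = 1
  [-5/16, -1/8, 11/16, -1/8] . (h_P, h_R, h_S, h_T) = 1
  [-3/16, -3/8, -1/4, 7/8] . (h_P, h_R, h_S, h_T) = 1

Solving yields:
  h_P = 63792/10723
  h_R = 70048/10723
  h_S = 71200/10723
  h_T = 76288/10723

Starting state is P, so the expected hitting time is h_P = 63792/10723.

Answer: 63792/10723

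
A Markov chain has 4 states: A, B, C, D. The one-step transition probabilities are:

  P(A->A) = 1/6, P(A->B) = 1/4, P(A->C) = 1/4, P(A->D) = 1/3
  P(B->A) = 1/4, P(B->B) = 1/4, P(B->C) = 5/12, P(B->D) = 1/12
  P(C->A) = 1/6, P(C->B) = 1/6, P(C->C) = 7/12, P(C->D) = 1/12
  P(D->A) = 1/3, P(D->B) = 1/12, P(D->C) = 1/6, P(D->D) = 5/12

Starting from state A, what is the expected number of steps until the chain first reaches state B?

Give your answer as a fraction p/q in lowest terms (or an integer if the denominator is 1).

Let h_i = expected steps to first reach B from state i.
Boundary: h_B = 0.
First-step equations for the other states:
  h_A = 1 + 1/6*h_A + 1/4*h_B + 1/4*h_C + 1/3*h_D
  h_C = 1 + 1/6*h_A + 1/6*h_B + 7/12*h_C + 1/12*h_D
  h_D = 1 + 1/3*h_A + 1/12*h_B + 1/6*h_C + 5/12*h_D

Substituting h_B = 0 and rearranging gives the linear system (I - Q) h = 1:
  [5/6, -1/4, -1/3] . (h_A, h_C, h_D) = 1
  [-1/6, 5/12, -1/12] . (h_A, h_C, h_D) = 1
  [-1/3, -1/6, 7/12] . (h_A, h_C, h_D) = 1

Solving yields:
  h_A = 17/3
  h_C = 6
  h_D = 20/3

Starting state is A, so the expected hitting time is h_A = 17/3.

Answer: 17/3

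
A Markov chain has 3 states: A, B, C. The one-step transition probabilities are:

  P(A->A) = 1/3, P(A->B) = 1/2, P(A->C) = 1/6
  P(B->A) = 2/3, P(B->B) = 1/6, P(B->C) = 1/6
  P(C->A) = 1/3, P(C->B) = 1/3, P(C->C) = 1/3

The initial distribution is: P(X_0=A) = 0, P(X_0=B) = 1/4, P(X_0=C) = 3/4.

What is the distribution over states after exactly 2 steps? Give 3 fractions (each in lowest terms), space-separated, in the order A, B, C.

Propagating the distribution step by step (d_{t+1} = d_t * P):
d_0 = (A=0, B=1/4, C=3/4)
  d_1[A] = 0*1/3 + 1/4*2/3 + 3/4*1/3 = 5/12
  d_1[B] = 0*1/2 + 1/4*1/6 + 3/4*1/3 = 7/24
  d_1[C] = 0*1/6 + 1/4*1/6 + 3/4*1/3 = 7/24
d_1 = (A=5/12, B=7/24, C=7/24)
  d_2[A] = 5/12*1/3 + 7/24*2/3 + 7/24*1/3 = 31/72
  d_2[B] = 5/12*1/2 + 7/24*1/6 + 7/24*1/3 = 17/48
  d_2[C] = 5/12*1/6 + 7/24*1/6 + 7/24*1/3 = 31/144
d_2 = (A=31/72, B=17/48, C=31/144)

Answer: 31/72 17/48 31/144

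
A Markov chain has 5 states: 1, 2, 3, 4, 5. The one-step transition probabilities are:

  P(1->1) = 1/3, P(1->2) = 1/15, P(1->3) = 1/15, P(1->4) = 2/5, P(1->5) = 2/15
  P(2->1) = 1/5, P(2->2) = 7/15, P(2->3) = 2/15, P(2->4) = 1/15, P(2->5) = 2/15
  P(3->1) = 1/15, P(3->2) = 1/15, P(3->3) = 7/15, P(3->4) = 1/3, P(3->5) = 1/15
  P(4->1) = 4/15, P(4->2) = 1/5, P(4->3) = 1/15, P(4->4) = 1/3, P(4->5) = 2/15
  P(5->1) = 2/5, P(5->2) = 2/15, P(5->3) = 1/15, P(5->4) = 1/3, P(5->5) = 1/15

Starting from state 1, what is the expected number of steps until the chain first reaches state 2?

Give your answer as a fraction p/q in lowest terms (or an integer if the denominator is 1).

Answer: 17280/2119

Derivation:
Let h_i = expected steps to first reach 2 from state i.
Boundary: h_2 = 0.
First-step equations for the other states:
  h_1 = 1 + 1/3*h_1 + 1/15*h_2 + 1/15*h_3 + 2/5*h_4 + 2/15*h_5
  h_3 = 1 + 1/15*h_1 + 1/15*h_2 + 7/15*h_3 + 1/3*h_4 + 1/15*h_5
  h_4 = 1 + 4/15*h_1 + 1/5*h_2 + 1/15*h_3 + 1/3*h_4 + 2/15*h_5
  h_5 = 1 + 2/5*h_1 + 2/15*h_2 + 1/15*h_3 + 1/3*h_4 + 1/15*h_5

Substituting h_2 = 0 and rearranging gives the linear system (I - Q) h = 1:
  [2/3, -1/15, -2/5, -2/15] . (h_1, h_3, h_4, h_5) = 1
  [-1/15, 8/15, -1/3, -1/15] . (h_1, h_3, h_4, h_5) = 1
  [-4/15, -1/15, 2/3, -2/15] . (h_1, h_3, h_4, h_5) = 1
  [-2/5, -1/15, -1/3, 14/15] . (h_1, h_3, h_4, h_5) = 1

Solving yields:
  h_1 = 17280/2119
  h_3 = 17625/2119
  h_4 = 15120/2119
  h_5 = 16335/2119

Starting state is 1, so the expected hitting time is h_1 = 17280/2119.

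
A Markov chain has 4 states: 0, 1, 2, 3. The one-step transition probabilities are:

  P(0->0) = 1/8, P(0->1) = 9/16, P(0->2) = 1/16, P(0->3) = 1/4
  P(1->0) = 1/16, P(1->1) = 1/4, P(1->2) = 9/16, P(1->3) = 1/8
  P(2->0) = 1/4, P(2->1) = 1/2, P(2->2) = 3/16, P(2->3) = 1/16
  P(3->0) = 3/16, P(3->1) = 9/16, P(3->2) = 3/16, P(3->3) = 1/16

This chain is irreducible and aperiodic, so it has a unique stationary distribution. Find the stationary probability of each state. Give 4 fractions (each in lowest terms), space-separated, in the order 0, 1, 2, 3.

The stationary distribution satisfies pi = pi * P, i.e.:
  pi_0 = 1/8*pi_0 + 1/16*pi_1 + 1/4*pi_2 + 3/16*pi_3
  pi_1 = 9/16*pi_0 + 1/4*pi_1 + 1/2*pi_2 + 9/16*pi_3
  pi_2 = 1/16*pi_0 + 9/16*pi_1 + 3/16*pi_2 + 3/16*pi_3
  pi_3 = 1/4*pi_0 + 1/8*pi_1 + 1/16*pi_2 + 1/16*pi_3
with normalization: pi_0 + pi_1 + pi_2 + pi_3 = 1.

Using the first 3 balance equations plus normalization, the linear system A*pi = b is:
  [-7/8, 1/16, 1/4, 3/16] . pi = 0
  [9/16, -3/4, 1/2, 9/16] . pi = 0
  [1/16, 9/16, -13/16, 3/16] . pi = 0
  [1, 1, 1, 1] . pi = 1

Solving yields:
  pi_0 = 861/5860
  pi_1 = 2421/5860
  pi_2 = 1899/5860
  pi_3 = 679/5860

Verification (pi * P):
  861/5860*1/8 + 2421/5860*1/16 + 1899/5860*1/4 + 679/5860*3/16 = 861/5860 = pi_0  (ok)
  861/5860*9/16 + 2421/5860*1/4 + 1899/5860*1/2 + 679/5860*9/16 = 2421/5860 = pi_1  (ok)
  861/5860*1/16 + 2421/5860*9/16 + 1899/5860*3/16 + 679/5860*3/16 = 1899/5860 = pi_2  (ok)
  861/5860*1/4 + 2421/5860*1/8 + 1899/5860*1/16 + 679/5860*1/16 = 679/5860 = pi_3  (ok)

Answer: 861/5860 2421/5860 1899/5860 679/5860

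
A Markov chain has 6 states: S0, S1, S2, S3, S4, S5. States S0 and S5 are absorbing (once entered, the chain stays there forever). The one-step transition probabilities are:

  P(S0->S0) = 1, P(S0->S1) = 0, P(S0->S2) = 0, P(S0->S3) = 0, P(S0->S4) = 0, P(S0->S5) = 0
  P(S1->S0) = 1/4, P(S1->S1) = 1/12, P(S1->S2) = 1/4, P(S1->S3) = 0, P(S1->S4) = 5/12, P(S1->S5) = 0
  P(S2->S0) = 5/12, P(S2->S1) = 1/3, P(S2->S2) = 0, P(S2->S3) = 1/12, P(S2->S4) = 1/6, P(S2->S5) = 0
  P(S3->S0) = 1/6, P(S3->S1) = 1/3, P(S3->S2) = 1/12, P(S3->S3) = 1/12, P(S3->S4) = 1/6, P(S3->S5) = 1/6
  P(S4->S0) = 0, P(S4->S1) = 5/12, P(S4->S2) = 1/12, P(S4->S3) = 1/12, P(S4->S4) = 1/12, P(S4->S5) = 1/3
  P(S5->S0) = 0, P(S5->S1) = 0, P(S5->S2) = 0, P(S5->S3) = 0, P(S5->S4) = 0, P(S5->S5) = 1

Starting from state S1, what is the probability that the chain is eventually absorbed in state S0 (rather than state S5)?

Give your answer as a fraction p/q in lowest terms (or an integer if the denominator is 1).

Answer: 3233/4791

Derivation:
Let a_i = P(absorbed in S0 | start in state i).
Boundary conditions: a_S0 = 1, a_S5 = 0.
For each transient state i, a_i = sum_j P(i->j) * a_j:
  a_S1 = 1/4*a_S0 + 1/12*a_S1 + 1/4*a_S2 + 0*a_S3 + 5/12*a_S4 + 0*a_S5
  a_S2 = 5/12*a_S0 + 1/3*a_S1 + 0*a_S2 + 1/12*a_S3 + 1/6*a_S4 + 0*a_S5
  a_S3 = 1/6*a_S0 + 1/3*a_S1 + 1/12*a_S2 + 1/12*a_S3 + 1/6*a_S4 + 1/6*a_S5
  a_S4 = 0*a_S0 + 5/12*a_S1 + 1/12*a_S2 + 1/12*a_S3 + 1/12*a_S4 + 1/3*a_S5

Substituting a_S0 = 1 and a_S5 = 0, rearrange to (I - Q) a = r where r[i] = P(i -> S0):
  [11/12, -1/4, 0, -5/12] . (a_S1, a_S2, a_S3, a_S4) = 1/4
  [-1/3, 1, -1/12, -1/6] . (a_S1, a_S2, a_S3, a_S4) = 5/12
  [-1/3, -1/12, 11/12, -1/6] . (a_S1, a_S2, a_S3, a_S4) = 1/6
  [-5/12, -1/12, -1/12, 11/12] . (a_S1, a_S2, a_S3, a_S4) = 0

Solving yields:
  a_S1 = 3233/4791
  a_S2 = 1215/1597
  a_S3 = 917/1597
  a_S4 = 2051/4791

Starting state is S1, so the absorption probability is a_S1 = 3233/4791.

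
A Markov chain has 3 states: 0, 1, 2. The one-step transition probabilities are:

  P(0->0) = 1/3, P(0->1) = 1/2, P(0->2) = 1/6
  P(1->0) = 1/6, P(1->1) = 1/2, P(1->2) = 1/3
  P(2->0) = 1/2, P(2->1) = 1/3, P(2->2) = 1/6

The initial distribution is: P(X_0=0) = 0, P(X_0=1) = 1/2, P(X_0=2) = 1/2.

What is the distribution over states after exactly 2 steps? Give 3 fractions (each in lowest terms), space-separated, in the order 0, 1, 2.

Answer: 11/36 11/24 17/72

Derivation:
Propagating the distribution step by step (d_{t+1} = d_t * P):
d_0 = (0=0, 1=1/2, 2=1/2)
  d_1[0] = 0*1/3 + 1/2*1/6 + 1/2*1/2 = 1/3
  d_1[1] = 0*1/2 + 1/2*1/2 + 1/2*1/3 = 5/12
  d_1[2] = 0*1/6 + 1/2*1/3 + 1/2*1/6 = 1/4
d_1 = (0=1/3, 1=5/12, 2=1/4)
  d_2[0] = 1/3*1/3 + 5/12*1/6 + 1/4*1/2 = 11/36
  d_2[1] = 1/3*1/2 + 5/12*1/2 + 1/4*1/3 = 11/24
  d_2[2] = 1/3*1/6 + 5/12*1/3 + 1/4*1/6 = 17/72
d_2 = (0=11/36, 1=11/24, 2=17/72)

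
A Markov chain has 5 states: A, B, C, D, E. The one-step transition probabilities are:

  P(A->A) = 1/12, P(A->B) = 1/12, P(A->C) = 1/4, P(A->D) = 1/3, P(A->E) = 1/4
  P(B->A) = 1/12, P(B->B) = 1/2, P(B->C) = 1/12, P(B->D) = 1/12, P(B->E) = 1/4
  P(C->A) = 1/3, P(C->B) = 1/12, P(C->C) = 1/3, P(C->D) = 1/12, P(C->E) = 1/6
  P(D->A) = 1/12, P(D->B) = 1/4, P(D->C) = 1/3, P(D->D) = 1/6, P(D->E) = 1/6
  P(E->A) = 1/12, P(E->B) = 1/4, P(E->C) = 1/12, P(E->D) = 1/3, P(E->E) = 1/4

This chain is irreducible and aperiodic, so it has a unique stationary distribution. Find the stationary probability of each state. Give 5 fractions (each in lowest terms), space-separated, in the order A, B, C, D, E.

The stationary distribution satisfies pi = pi * P, i.e.:
  pi_A = 1/12*pi_A + 1/12*pi_B + 1/3*pi_C + 1/12*pi_D + 1/12*pi_E
  pi_B = 1/12*pi_A + 1/2*pi_B + 1/12*pi_C + 1/4*pi_D + 1/4*pi_E
  pi_C = 1/4*pi_A + 1/12*pi_B + 1/3*pi_C + 1/3*pi_D + 1/12*pi_E
  pi_D = 1/3*pi_A + 1/12*pi_B + 1/12*pi_C + 1/6*pi_D + 1/3*pi_E
  pi_E = 1/4*pi_A + 1/4*pi_B + 1/6*pi_C + 1/6*pi_D + 1/4*pi_E
with normalization: pi_A + pi_B + pi_C + pi_D + pi_E = 1.

Using the first 4 balance equations plus normalization, the linear system A*pi = b is:
  [-11/12, 1/12, 1/3, 1/12, 1/12] . pi = 0
  [1/12, -1/2, 1/12, 1/4, 1/4] . pi = 0
  [1/4, 1/12, -2/3, 1/3, 1/12] . pi = 0
  [1/3, 1/12, 1/12, -5/6, 1/3] . pi = 0
  [1, 1, 1, 1, 1] . pi = 1

Solving yields:
  pi_A = 101/753
  pi_B = 1751/6777
  pi_C = 51/251
  pi_D = 422/2259
  pi_E = 1474/6777

Verification (pi * P):
  101/753*1/12 + 1751/6777*1/12 + 51/251*1/3 + 422/2259*1/12 + 1474/6777*1/12 = 101/753 = pi_A  (ok)
  101/753*1/12 + 1751/6777*1/2 + 51/251*1/12 + 422/2259*1/4 + 1474/6777*1/4 = 1751/6777 = pi_B  (ok)
  101/753*1/4 + 1751/6777*1/12 + 51/251*1/3 + 422/2259*1/3 + 1474/6777*1/12 = 51/251 = pi_C  (ok)
  101/753*1/3 + 1751/6777*1/12 + 51/251*1/12 + 422/2259*1/6 + 1474/6777*1/3 = 422/2259 = pi_D  (ok)
  101/753*1/4 + 1751/6777*1/4 + 51/251*1/6 + 422/2259*1/6 + 1474/6777*1/4 = 1474/6777 = pi_E  (ok)

Answer: 101/753 1751/6777 51/251 422/2259 1474/6777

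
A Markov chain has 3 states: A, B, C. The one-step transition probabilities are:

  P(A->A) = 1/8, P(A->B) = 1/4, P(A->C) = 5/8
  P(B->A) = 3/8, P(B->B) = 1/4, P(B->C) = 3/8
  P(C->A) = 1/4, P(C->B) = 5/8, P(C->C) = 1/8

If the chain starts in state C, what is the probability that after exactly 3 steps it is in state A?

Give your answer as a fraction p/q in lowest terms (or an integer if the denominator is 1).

Answer: 1/4

Derivation:
Computing P^3 by repeated multiplication:
P^1 =
  A: [1/8, 1/4, 5/8]
  B: [3/8, 1/4, 3/8]
  C: [1/4, 5/8, 1/8]
P^2 =
  A: [17/64, 31/64, 1/4]
  B: [15/64, 25/64, 3/8]
  C: [19/64, 19/64, 13/32]
P^3 =
  A: [71/256, 11/32, 97/256]
  B: [69/256, 25/64, 87/256]
  C: [1/4, 103/256, 89/256]

(P^3)[C -> A] = 1/4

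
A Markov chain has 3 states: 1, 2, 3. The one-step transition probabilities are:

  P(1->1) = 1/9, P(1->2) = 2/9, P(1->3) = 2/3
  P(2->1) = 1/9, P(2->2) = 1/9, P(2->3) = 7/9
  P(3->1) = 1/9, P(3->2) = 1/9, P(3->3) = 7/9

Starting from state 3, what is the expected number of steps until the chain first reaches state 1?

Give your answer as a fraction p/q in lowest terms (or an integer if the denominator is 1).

Answer: 9

Derivation:
Let h_i = expected steps to first reach 1 from state i.
Boundary: h_1 = 0.
First-step equations for the other states:
  h_2 = 1 + 1/9*h_1 + 1/9*h_2 + 7/9*h_3
  h_3 = 1 + 1/9*h_1 + 1/9*h_2 + 7/9*h_3

Substituting h_1 = 0 and rearranging gives the linear system (I - Q) h = 1:
  [8/9, -7/9] . (h_2, h_3) = 1
  [-1/9, 2/9] . (h_2, h_3) = 1

Solving yields:
  h_2 = 9
  h_3 = 9

Starting state is 3, so the expected hitting time is h_3 = 9.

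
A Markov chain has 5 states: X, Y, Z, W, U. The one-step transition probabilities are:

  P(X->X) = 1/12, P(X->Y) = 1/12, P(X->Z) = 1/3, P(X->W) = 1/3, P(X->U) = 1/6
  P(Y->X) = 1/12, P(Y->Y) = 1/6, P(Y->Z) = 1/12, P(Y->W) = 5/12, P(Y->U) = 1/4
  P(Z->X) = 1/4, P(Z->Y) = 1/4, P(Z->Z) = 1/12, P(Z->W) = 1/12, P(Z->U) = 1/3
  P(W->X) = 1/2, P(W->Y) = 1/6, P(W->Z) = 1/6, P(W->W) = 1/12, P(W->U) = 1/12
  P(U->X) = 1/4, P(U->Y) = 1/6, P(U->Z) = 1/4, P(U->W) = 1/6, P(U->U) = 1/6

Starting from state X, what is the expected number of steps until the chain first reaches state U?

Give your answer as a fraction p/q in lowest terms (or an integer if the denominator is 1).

Let h_i = expected steps to first reach U from state i.
Boundary: h_U = 0.
First-step equations for the other states:
  h_X = 1 + 1/12*h_X + 1/12*h_Y + 1/3*h_Z + 1/3*h_W + 1/6*h_U
  h_Y = 1 + 1/12*h_X + 1/6*h_Y + 1/12*h_Z + 5/12*h_W + 1/4*h_U
  h_Z = 1 + 1/4*h_X + 1/4*h_Y + 1/12*h_Z + 1/12*h_W + 1/3*h_U
  h_W = 1 + 1/2*h_X + 1/6*h_Y + 1/6*h_Z + 1/12*h_W + 1/12*h_U

Substituting h_U = 0 and rearranging gives the linear system (I - Q) h = 1:
  [11/12, -1/12, -1/3, -1/3] . (h_X, h_Y, h_Z, h_W) = 1
  [-1/12, 5/6, -1/12, -5/12] . (h_X, h_Y, h_Z, h_W) = 1
  [-1/4, -1/4, 11/12, -1/12] . (h_X, h_Y, h_Z, h_W) = 1
  [-1/2, -1/6, -1/6, 11/12] . (h_X, h_Y, h_Z, h_W) = 1

Solving yields:
  h_X = 9916/1921
  h_Y = 9512/1921
  h_Z = 8372/1921
  h_W = 10756/1921

Starting state is X, so the expected hitting time is h_X = 9916/1921.

Answer: 9916/1921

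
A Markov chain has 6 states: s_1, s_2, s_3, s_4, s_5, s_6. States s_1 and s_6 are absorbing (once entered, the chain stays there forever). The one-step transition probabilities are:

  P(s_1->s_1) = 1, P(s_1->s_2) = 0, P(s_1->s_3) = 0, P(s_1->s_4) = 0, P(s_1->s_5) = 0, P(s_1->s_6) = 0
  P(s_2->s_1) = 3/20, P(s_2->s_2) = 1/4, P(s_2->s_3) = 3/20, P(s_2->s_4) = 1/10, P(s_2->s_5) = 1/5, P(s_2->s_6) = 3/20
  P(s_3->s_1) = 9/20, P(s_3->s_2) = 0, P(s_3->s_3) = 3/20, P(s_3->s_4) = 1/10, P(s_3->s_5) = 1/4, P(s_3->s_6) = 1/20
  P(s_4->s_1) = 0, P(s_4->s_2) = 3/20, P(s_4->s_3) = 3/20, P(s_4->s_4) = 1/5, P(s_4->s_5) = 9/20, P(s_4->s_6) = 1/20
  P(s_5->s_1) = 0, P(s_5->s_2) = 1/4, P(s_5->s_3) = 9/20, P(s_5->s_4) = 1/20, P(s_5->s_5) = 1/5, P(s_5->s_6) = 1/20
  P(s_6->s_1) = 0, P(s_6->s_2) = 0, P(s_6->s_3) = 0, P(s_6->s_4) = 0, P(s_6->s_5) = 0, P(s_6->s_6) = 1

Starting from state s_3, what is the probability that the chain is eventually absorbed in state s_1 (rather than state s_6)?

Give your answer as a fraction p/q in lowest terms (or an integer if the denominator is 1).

Answer: 30486/37505

Derivation:
Let a_i = P(absorbed in s_1 | start in state i).
Boundary conditions: a_s_1 = 1, a_s_6 = 0.
For each transient state i, a_i = sum_j P(i->j) * a_j:
  a_s_2 = 3/20*a_s_1 + 1/4*a_s_2 + 3/20*a_s_3 + 1/10*a_s_4 + 1/5*a_s_5 + 3/20*a_s_6
  a_s_3 = 9/20*a_s_1 + 0*a_s_2 + 3/20*a_s_3 + 1/10*a_s_4 + 1/4*a_s_5 + 1/20*a_s_6
  a_s_4 = 0*a_s_1 + 3/20*a_s_2 + 3/20*a_s_3 + 1/5*a_s_4 + 9/20*a_s_5 + 1/20*a_s_6
  a_s_5 = 0*a_s_1 + 1/4*a_s_2 + 9/20*a_s_3 + 1/20*a_s_4 + 1/5*a_s_5 + 1/20*a_s_6

Substituting a_s_1 = 1 and a_s_6 = 0, rearrange to (I - Q) a = r where r[i] = P(i -> s_1):
  [3/4, -3/20, -1/10, -1/5] . (a_s_2, a_s_3, a_s_4, a_s_5) = 3/20
  [0, 17/20, -1/10, -1/4] . (a_s_2, a_s_3, a_s_4, a_s_5) = 9/20
  [-3/20, -3/20, 4/5, -9/20] . (a_s_2, a_s_3, a_s_4, a_s_5) = 0
  [-1/4, -9/20, -1/20, 4/5] . (a_s_2, a_s_3, a_s_4, a_s_5) = 0

Solving yields:
  a_s_2 = 23901/37505
  a_s_3 = 30486/37505
  a_s_4 = 1917/2885
  a_s_5 = 5235/7501

Starting state is s_3, so the absorption probability is a_s_3 = 30486/37505.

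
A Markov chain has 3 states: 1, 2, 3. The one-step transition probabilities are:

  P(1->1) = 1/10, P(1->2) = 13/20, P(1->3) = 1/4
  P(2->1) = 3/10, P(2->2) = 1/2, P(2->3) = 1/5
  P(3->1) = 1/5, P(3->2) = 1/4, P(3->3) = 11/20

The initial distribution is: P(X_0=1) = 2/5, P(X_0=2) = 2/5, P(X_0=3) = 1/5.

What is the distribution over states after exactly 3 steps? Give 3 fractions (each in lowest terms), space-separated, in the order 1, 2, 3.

Propagating the distribution step by step (d_{t+1} = d_t * P):
d_0 = (1=2/5, 2=2/5, 3=1/5)
  d_1[1] = 2/5*1/10 + 2/5*3/10 + 1/5*1/5 = 1/5
  d_1[2] = 2/5*13/20 + 2/5*1/2 + 1/5*1/4 = 51/100
  d_1[3] = 2/5*1/4 + 2/5*1/5 + 1/5*11/20 = 29/100
d_1 = (1=1/5, 2=51/100, 3=29/100)
  d_2[1] = 1/5*1/10 + 51/100*3/10 + 29/100*1/5 = 231/1000
  d_2[2] = 1/5*13/20 + 51/100*1/2 + 29/100*1/4 = 183/400
  d_2[3] = 1/5*1/4 + 51/100*1/5 + 29/100*11/20 = 623/2000
d_2 = (1=231/1000, 2=183/400, 3=623/2000)
  d_3[1] = 231/1000*1/10 + 183/400*3/10 + 623/2000*1/5 = 4453/20000
  d_3[2] = 231/1000*13/20 + 183/400*1/2 + 623/2000*1/4 = 18271/40000
  d_3[3] = 231/1000*1/4 + 183/400*1/5 + 623/2000*11/20 = 12823/40000
d_3 = (1=4453/20000, 2=18271/40000, 3=12823/40000)

Answer: 4453/20000 18271/40000 12823/40000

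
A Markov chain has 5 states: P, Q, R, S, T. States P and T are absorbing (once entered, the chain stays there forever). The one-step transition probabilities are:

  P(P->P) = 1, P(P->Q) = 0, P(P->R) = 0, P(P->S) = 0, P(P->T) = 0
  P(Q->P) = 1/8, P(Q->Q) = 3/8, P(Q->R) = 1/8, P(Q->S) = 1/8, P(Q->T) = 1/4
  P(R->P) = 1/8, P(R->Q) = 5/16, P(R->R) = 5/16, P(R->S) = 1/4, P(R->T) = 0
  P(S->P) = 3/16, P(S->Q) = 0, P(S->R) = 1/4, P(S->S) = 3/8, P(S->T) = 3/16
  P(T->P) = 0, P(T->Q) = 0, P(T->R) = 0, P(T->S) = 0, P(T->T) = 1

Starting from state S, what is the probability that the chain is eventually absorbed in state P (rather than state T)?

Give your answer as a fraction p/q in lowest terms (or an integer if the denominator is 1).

Let a_i = P(absorbed in P | start in state i).
Boundary conditions: a_P = 1, a_T = 0.
For each transient state i, a_i = sum_j P(i->j) * a_j:
  a_Q = 1/8*a_P + 3/8*a_Q + 1/8*a_R + 1/8*a_S + 1/4*a_T
  a_R = 1/8*a_P + 5/16*a_Q + 5/16*a_R + 1/4*a_S + 0*a_T
  a_S = 3/16*a_P + 0*a_Q + 1/4*a_R + 3/8*a_S + 3/16*a_T

Substituting a_P = 1 and a_T = 0, rearrange to (I - Q) a = r where r[i] = P(i -> P):
  [5/8, -1/8, -1/8] . (a_Q, a_R, a_S) = 1/8
  [-5/16, 11/16, -1/4] . (a_Q, a_R, a_S) = 1/8
  [0, -1/4, 5/8] . (a_Q, a_R, a_S) = 3/16

Solving yields:
  a_Q = 167/400
  a_R = 9/16
  a_S = 21/40

Starting state is S, so the absorption probability is a_S = 21/40.

Answer: 21/40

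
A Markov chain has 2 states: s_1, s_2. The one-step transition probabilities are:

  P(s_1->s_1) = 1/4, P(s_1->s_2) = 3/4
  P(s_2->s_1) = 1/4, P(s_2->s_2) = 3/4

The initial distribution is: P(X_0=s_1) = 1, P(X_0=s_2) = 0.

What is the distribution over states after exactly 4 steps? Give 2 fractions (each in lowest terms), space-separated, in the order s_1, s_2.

Answer: 1/4 3/4

Derivation:
Propagating the distribution step by step (d_{t+1} = d_t * P):
d_0 = (s_1=1, s_2=0)
  d_1[s_1] = 1*1/4 + 0*1/4 = 1/4
  d_1[s_2] = 1*3/4 + 0*3/4 = 3/4
d_1 = (s_1=1/4, s_2=3/4)
  d_2[s_1] = 1/4*1/4 + 3/4*1/4 = 1/4
  d_2[s_2] = 1/4*3/4 + 3/4*3/4 = 3/4
d_2 = (s_1=1/4, s_2=3/4)
  d_3[s_1] = 1/4*1/4 + 3/4*1/4 = 1/4
  d_3[s_2] = 1/4*3/4 + 3/4*3/4 = 3/4
d_3 = (s_1=1/4, s_2=3/4)
  d_4[s_1] = 1/4*1/4 + 3/4*1/4 = 1/4
  d_4[s_2] = 1/4*3/4 + 3/4*3/4 = 3/4
d_4 = (s_1=1/4, s_2=3/4)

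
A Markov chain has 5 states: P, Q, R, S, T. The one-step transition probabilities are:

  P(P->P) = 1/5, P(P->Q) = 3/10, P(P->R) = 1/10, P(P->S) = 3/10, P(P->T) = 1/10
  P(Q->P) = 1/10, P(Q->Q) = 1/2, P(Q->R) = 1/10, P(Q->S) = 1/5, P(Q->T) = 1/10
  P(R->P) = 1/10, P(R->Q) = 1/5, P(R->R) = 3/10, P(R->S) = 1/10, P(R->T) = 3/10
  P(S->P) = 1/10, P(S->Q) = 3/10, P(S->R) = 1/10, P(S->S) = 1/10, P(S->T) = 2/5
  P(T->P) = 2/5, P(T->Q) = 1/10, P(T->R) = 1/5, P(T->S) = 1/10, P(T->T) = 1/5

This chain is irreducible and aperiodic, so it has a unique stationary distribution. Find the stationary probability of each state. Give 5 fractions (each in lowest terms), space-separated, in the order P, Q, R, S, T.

Answer: 1262/7101 725/2367 355/2367 1180/7101 473/2367

Derivation:
The stationary distribution satisfies pi = pi * P, i.e.:
  pi_P = 1/5*pi_P + 1/10*pi_Q + 1/10*pi_R + 1/10*pi_S + 2/5*pi_T
  pi_Q = 3/10*pi_P + 1/2*pi_Q + 1/5*pi_R + 3/10*pi_S + 1/10*pi_T
  pi_R = 1/10*pi_P + 1/10*pi_Q + 3/10*pi_R + 1/10*pi_S + 1/5*pi_T
  pi_S = 3/10*pi_P + 1/5*pi_Q + 1/10*pi_R + 1/10*pi_S + 1/10*pi_T
  pi_T = 1/10*pi_P + 1/10*pi_Q + 3/10*pi_R + 2/5*pi_S + 1/5*pi_T
with normalization: pi_P + pi_Q + pi_R + pi_S + pi_T = 1.

Using the first 4 balance equations plus normalization, the linear system A*pi = b is:
  [-4/5, 1/10, 1/10, 1/10, 2/5] . pi = 0
  [3/10, -1/2, 1/5, 3/10, 1/10] . pi = 0
  [1/10, 1/10, -7/10, 1/10, 1/5] . pi = 0
  [3/10, 1/5, 1/10, -9/10, 1/10] . pi = 0
  [1, 1, 1, 1, 1] . pi = 1

Solving yields:
  pi_P = 1262/7101
  pi_Q = 725/2367
  pi_R = 355/2367
  pi_S = 1180/7101
  pi_T = 473/2367

Verification (pi * P):
  1262/7101*1/5 + 725/2367*1/10 + 355/2367*1/10 + 1180/7101*1/10 + 473/2367*2/5 = 1262/7101 = pi_P  (ok)
  1262/7101*3/10 + 725/2367*1/2 + 355/2367*1/5 + 1180/7101*3/10 + 473/2367*1/10 = 725/2367 = pi_Q  (ok)
  1262/7101*1/10 + 725/2367*1/10 + 355/2367*3/10 + 1180/7101*1/10 + 473/2367*1/5 = 355/2367 = pi_R  (ok)
  1262/7101*3/10 + 725/2367*1/5 + 355/2367*1/10 + 1180/7101*1/10 + 473/2367*1/10 = 1180/7101 = pi_S  (ok)
  1262/7101*1/10 + 725/2367*1/10 + 355/2367*3/10 + 1180/7101*2/5 + 473/2367*1/5 = 473/2367 = pi_T  (ok)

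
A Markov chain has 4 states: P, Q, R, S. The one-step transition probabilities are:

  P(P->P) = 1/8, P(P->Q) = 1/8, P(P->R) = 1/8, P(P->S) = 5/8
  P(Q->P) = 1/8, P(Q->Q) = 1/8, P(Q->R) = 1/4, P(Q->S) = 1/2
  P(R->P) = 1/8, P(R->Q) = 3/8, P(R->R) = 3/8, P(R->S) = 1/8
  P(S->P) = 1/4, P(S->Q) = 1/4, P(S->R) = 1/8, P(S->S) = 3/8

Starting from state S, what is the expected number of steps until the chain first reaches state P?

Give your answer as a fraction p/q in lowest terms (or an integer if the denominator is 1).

Let h_i = expected steps to first reach P from state i.
Boundary: h_P = 0.
First-step equations for the other states:
  h_Q = 1 + 1/8*h_P + 1/8*h_Q + 1/4*h_R + 1/2*h_S
  h_R = 1 + 1/8*h_P + 3/8*h_Q + 3/8*h_R + 1/8*h_S
  h_S = 1 + 1/4*h_P + 1/4*h_Q + 1/8*h_R + 3/8*h_S

Substituting h_P = 0 and rearranging gives the linear system (I - Q) h = 1:
  [7/8, -1/4, -1/2] . (h_Q, h_R, h_S) = 1
  [-3/8, 5/8, -1/8] . (h_Q, h_R, h_S) = 1
  [-1/4, -1/8, 5/8] . (h_Q, h_R, h_S) = 1

Solving yields:
  h_Q = 240/41
  h_R = 252/41
  h_S = 212/41

Starting state is S, so the expected hitting time is h_S = 212/41.

Answer: 212/41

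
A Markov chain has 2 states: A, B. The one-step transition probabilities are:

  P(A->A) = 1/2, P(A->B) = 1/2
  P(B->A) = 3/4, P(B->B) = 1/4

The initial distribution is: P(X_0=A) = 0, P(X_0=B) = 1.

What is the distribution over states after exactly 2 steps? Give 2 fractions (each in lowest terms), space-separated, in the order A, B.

Answer: 9/16 7/16

Derivation:
Propagating the distribution step by step (d_{t+1} = d_t * P):
d_0 = (A=0, B=1)
  d_1[A] = 0*1/2 + 1*3/4 = 3/4
  d_1[B] = 0*1/2 + 1*1/4 = 1/4
d_1 = (A=3/4, B=1/4)
  d_2[A] = 3/4*1/2 + 1/4*3/4 = 9/16
  d_2[B] = 3/4*1/2 + 1/4*1/4 = 7/16
d_2 = (A=9/16, B=7/16)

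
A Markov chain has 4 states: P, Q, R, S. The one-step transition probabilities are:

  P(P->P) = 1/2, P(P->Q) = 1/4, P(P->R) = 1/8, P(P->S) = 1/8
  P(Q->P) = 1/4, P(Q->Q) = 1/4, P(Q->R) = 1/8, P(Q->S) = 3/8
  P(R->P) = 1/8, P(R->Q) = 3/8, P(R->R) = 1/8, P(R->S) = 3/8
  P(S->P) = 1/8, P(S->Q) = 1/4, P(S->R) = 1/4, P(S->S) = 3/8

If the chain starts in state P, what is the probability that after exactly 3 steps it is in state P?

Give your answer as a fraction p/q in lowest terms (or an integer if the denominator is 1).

Answer: 147/512

Derivation:
Computing P^3 by repeated multiplication:
P^1 =
  P: [1/2, 1/4, 1/8, 1/8]
  Q: [1/4, 1/4, 1/8, 3/8]
  R: [1/8, 3/8, 1/8, 3/8]
  S: [1/8, 1/4, 1/4, 3/8]
P^2 =
  P: [11/32, 17/64, 9/64, 1/4]
  Q: [1/4, 17/64, 11/64, 5/16]
  R: [7/32, 17/64, 11/64, 11/32]
  S: [13/64, 9/32, 11/64, 11/32]
P^3 =
  P: [147/512, 137/512, 5/32, 37/128]
  Q: [129/512, 139/512, 21/128, 5/16]
  R: [123/512, 139/512, 43/256, 41/128]
  S: [121/512, 139/512, 43/256, 83/256]

(P^3)[P -> P] = 147/512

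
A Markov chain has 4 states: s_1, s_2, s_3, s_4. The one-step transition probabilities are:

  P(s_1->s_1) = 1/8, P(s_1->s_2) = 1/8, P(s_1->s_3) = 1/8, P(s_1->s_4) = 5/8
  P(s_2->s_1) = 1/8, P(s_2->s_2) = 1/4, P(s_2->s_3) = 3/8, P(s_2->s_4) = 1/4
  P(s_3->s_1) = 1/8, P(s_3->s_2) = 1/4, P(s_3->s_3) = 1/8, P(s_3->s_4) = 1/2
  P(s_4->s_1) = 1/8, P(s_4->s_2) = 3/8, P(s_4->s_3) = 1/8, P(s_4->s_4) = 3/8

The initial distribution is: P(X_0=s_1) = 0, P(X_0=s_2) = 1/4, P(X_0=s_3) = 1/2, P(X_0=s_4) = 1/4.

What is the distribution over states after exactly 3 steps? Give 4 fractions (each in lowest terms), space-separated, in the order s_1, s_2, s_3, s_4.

Propagating the distribution step by step (d_{t+1} = d_t * P):
d_0 = (s_1=0, s_2=1/4, s_3=1/2, s_4=1/4)
  d_1[s_1] = 0*1/8 + 1/4*1/8 + 1/2*1/8 + 1/4*1/8 = 1/8
  d_1[s_2] = 0*1/8 + 1/4*1/4 + 1/2*1/4 + 1/4*3/8 = 9/32
  d_1[s_3] = 0*1/8 + 1/4*3/8 + 1/2*1/8 + 1/4*1/8 = 3/16
  d_1[s_4] = 0*5/8 + 1/4*1/4 + 1/2*1/2 + 1/4*3/8 = 13/32
d_1 = (s_1=1/8, s_2=9/32, s_3=3/16, s_4=13/32)
  d_2[s_1] = 1/8*1/8 + 9/32*1/8 + 3/16*1/8 + 13/32*1/8 = 1/8
  d_2[s_2] = 1/8*1/8 + 9/32*1/4 + 3/16*1/4 + 13/32*3/8 = 73/256
  d_2[s_3] = 1/8*1/8 + 9/32*3/8 + 3/16*1/8 + 13/32*1/8 = 25/128
  d_2[s_4] = 1/8*5/8 + 9/32*1/4 + 3/16*1/2 + 13/32*3/8 = 101/256
d_2 = (s_1=1/8, s_2=73/256, s_3=25/128, s_4=101/256)
  d_3[s_1] = 1/8*1/8 + 73/256*1/8 + 25/128*1/8 + 101/256*1/8 = 1/8
  d_3[s_2] = 1/8*1/8 + 73/256*1/4 + 25/128*1/4 + 101/256*3/8 = 581/2048
  d_3[s_3] = 1/8*1/8 + 73/256*3/8 + 25/128*1/8 + 101/256*1/8 = 201/1024
  d_3[s_4] = 1/8*5/8 + 73/256*1/4 + 25/128*1/2 + 101/256*3/8 = 809/2048
d_3 = (s_1=1/8, s_2=581/2048, s_3=201/1024, s_4=809/2048)

Answer: 1/8 581/2048 201/1024 809/2048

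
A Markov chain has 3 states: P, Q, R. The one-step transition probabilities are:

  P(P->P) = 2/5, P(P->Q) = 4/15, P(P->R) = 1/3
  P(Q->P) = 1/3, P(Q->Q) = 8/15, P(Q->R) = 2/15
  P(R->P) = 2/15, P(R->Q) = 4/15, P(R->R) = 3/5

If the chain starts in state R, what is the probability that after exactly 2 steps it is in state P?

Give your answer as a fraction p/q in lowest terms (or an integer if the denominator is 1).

Computing P^2 by repeated multiplication:
P^1 =
  P: [2/5, 4/15, 1/3]
  Q: [1/3, 8/15, 2/15]
  R: [2/15, 4/15, 3/5]
P^2 =
  P: [22/75, 76/225, 83/225]
  Q: [74/225, 92/225, 59/225]
  R: [2/9, 76/225, 11/25]

(P^2)[R -> P] = 2/9

Answer: 2/9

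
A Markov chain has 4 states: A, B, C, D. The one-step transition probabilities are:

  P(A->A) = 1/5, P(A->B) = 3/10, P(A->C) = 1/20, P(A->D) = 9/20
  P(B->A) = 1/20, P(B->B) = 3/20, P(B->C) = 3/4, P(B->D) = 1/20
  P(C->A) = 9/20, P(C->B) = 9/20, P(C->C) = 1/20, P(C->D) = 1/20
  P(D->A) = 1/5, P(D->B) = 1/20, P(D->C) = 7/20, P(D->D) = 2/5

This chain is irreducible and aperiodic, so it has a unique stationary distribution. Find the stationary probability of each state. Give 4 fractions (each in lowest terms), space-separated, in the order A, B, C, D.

The stationary distribution satisfies pi = pi * P, i.e.:
  pi_A = 1/5*pi_A + 1/20*pi_B + 9/20*pi_C + 1/5*pi_D
  pi_B = 3/10*pi_A + 3/20*pi_B + 9/20*pi_C + 1/20*pi_D
  pi_C = 1/20*pi_A + 3/4*pi_B + 1/20*pi_C + 7/20*pi_D
  pi_D = 9/20*pi_A + 1/20*pi_B + 1/20*pi_C + 2/5*pi_D
with normalization: pi_A + pi_B + pi_C + pi_D = 1.

Using the first 3 balance equations plus normalization, the linear system A*pi = b is:
  [-4/5, 1/20, 9/20, 1/5] . pi = 0
  [3/10, -17/20, 9/20, 1/20] . pi = 0
  [1/20, 3/4, -19/20, 7/20] . pi = 0
  [1, 1, 1, 1] . pi = 1

Solving yields:
  pi_A = 1020/4333
  pi_B = 2173/8666
  pi_C = 2531/8666
  pi_D = 961/4333

Verification (pi * P):
  1020/4333*1/5 + 2173/8666*1/20 + 2531/8666*9/20 + 961/4333*1/5 = 1020/4333 = pi_A  (ok)
  1020/4333*3/10 + 2173/8666*3/20 + 2531/8666*9/20 + 961/4333*1/20 = 2173/8666 = pi_B  (ok)
  1020/4333*1/20 + 2173/8666*3/4 + 2531/8666*1/20 + 961/4333*7/20 = 2531/8666 = pi_C  (ok)
  1020/4333*9/20 + 2173/8666*1/20 + 2531/8666*1/20 + 961/4333*2/5 = 961/4333 = pi_D  (ok)

Answer: 1020/4333 2173/8666 2531/8666 961/4333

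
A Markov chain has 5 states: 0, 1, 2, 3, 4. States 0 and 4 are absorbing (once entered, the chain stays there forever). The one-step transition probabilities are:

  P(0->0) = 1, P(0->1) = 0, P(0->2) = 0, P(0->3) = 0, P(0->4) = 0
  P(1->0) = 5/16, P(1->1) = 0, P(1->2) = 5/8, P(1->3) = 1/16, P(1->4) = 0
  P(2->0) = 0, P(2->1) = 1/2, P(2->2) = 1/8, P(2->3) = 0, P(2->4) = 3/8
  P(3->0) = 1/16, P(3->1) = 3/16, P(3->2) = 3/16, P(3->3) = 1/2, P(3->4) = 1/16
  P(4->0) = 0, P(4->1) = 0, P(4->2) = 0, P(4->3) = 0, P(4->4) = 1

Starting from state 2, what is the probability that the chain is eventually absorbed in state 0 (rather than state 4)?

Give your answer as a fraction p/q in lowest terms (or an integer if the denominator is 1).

Let a_i = P(absorbed in 0 | start in state i).
Boundary conditions: a_0 = 1, a_4 = 0.
For each transient state i, a_i = sum_j P(i->j) * a_j:
  a_1 = 5/16*a_0 + 0*a_1 + 5/8*a_2 + 1/16*a_3 + 0*a_4
  a_2 = 0*a_0 + 1/2*a_1 + 1/8*a_2 + 0*a_3 + 3/8*a_4
  a_3 = 1/16*a_0 + 3/16*a_1 + 3/16*a_2 + 1/2*a_3 + 1/16*a_4

Substituting a_0 = 1 and a_4 = 0, rearrange to (I - Q) a = r where r[i] = P(i -> 0):
  [1, -5/8, -1/16] . (a_1, a_2, a_3) = 5/16
  [-1/2, 7/8, 0] . (a_1, a_2, a_3) = 0
  [-3/16, -3/16, 1/2] . (a_1, a_2, a_3) = 1/16

Solving yields:
  a_1 = 287/543
  a_2 = 164/543
  a_3 = 79/181

Starting state is 2, so the absorption probability is a_2 = 164/543.

Answer: 164/543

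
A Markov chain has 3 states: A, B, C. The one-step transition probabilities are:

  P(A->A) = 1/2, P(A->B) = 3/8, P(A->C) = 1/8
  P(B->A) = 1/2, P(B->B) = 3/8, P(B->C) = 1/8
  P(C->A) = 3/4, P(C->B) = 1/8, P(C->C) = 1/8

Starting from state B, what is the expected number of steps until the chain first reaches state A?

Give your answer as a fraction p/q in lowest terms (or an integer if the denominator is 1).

Answer: 32/17

Derivation:
Let h_i = expected steps to first reach A from state i.
Boundary: h_A = 0.
First-step equations for the other states:
  h_B = 1 + 1/2*h_A + 3/8*h_B + 1/8*h_C
  h_C = 1 + 3/4*h_A + 1/8*h_B + 1/8*h_C

Substituting h_A = 0 and rearranging gives the linear system (I - Q) h = 1:
  [5/8, -1/8] . (h_B, h_C) = 1
  [-1/8, 7/8] . (h_B, h_C) = 1

Solving yields:
  h_B = 32/17
  h_C = 24/17

Starting state is B, so the expected hitting time is h_B = 32/17.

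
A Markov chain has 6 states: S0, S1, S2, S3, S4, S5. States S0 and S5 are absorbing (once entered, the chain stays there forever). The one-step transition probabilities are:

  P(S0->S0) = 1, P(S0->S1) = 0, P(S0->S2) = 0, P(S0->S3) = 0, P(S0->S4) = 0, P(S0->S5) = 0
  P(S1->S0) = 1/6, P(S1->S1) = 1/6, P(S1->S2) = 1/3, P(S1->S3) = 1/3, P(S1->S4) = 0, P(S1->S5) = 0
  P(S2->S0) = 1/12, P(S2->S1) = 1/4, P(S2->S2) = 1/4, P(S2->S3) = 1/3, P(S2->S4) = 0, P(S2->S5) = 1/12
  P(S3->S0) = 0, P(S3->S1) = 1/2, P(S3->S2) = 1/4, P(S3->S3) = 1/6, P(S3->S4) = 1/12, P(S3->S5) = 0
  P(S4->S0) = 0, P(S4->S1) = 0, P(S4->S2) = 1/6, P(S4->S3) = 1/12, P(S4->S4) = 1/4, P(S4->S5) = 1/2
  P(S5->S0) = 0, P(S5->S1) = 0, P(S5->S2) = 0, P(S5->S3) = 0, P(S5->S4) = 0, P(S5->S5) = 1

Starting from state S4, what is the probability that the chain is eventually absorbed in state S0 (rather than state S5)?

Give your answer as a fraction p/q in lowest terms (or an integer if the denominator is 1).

Answer: 274/1313

Derivation:
Let a_i = P(absorbed in S0 | start in state i).
Boundary conditions: a_S0 = 1, a_S5 = 0.
For each transient state i, a_i = sum_j P(i->j) * a_j:
  a_S1 = 1/6*a_S0 + 1/6*a_S1 + 1/3*a_S2 + 1/3*a_S3 + 0*a_S4 + 0*a_S5
  a_S2 = 1/12*a_S0 + 1/4*a_S1 + 1/4*a_S2 + 1/3*a_S3 + 0*a_S4 + 1/12*a_S5
  a_S3 = 0*a_S0 + 1/2*a_S1 + 1/4*a_S2 + 1/6*a_S3 + 1/12*a_S4 + 0*a_S5
  a_S4 = 0*a_S0 + 0*a_S1 + 1/6*a_S2 + 1/12*a_S3 + 1/4*a_S4 + 1/2*a_S5

Substituting a_S0 = 1 and a_S5 = 0, rearrange to (I - Q) a = r where r[i] = P(i -> S0):
  [5/6, -1/3, -1/3, 0] . (a_S1, a_S2, a_S3, a_S4) = 1/6
  [-1/4, 3/4, -1/3, 0] . (a_S1, a_S2, a_S3, a_S4) = 1/12
  [-1/2, -1/4, 5/6, -1/12] . (a_S1, a_S2, a_S3, a_S4) = 0
  [0, -1/6, -1/12, 3/4] . (a_S1, a_S2, a_S3, a_S4) = 0

Solving yields:
  a_S1 = 921/1313
  a_S2 = 820/1313
  a_S3 = 826/1313
  a_S4 = 274/1313

Starting state is S4, so the absorption probability is a_S4 = 274/1313.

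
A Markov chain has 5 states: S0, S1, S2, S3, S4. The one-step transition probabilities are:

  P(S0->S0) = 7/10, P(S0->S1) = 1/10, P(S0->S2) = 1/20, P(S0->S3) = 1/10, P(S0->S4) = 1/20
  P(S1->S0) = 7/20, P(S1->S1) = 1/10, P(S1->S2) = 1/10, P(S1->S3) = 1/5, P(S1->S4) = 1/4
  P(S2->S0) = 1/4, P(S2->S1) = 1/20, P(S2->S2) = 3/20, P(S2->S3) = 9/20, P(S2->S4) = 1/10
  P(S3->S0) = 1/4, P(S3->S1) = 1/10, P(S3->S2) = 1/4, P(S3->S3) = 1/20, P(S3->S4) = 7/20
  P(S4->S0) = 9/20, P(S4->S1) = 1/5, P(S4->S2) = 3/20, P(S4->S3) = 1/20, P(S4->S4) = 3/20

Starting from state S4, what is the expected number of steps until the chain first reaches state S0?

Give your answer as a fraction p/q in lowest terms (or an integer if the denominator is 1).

Let h_i = expected steps to first reach S0 from state i.
Boundary: h_S0 = 0.
First-step equations for the other states:
  h_S1 = 1 + 7/20*h_S0 + 1/10*h_S1 + 1/10*h_S2 + 1/5*h_S3 + 1/4*h_S4
  h_S2 = 1 + 1/4*h_S0 + 1/20*h_S1 + 3/20*h_S2 + 9/20*h_S3 + 1/10*h_S4
  h_S3 = 1 + 1/4*h_S0 + 1/10*h_S1 + 1/4*h_S2 + 1/20*h_S3 + 7/20*h_S4
  h_S4 = 1 + 9/20*h_S0 + 1/5*h_S1 + 3/20*h_S2 + 1/20*h_S3 + 3/20*h_S4

Substituting h_S0 = 0 and rearranging gives the linear system (I - Q) h = 1:
  [9/10, -1/10, -1/5, -1/4] . (h_S1, h_S2, h_S3, h_S4) = 1
  [-1/20, 17/20, -9/20, -1/10] . (h_S1, h_S2, h_S3, h_S4) = 1
  [-1/10, -1/4, 19/20, -7/20] . (h_S1, h_S2, h_S3, h_S4) = 1
  [-1/5, -3/20, -1/20, 17/20] . (h_S1, h_S2, h_S3, h_S4) = 1

Solving yields:
  h_S1 = 820/279
  h_S2 = 940/279
  h_S3 = 100/31
  h_S4 = 740/279

Starting state is S4, so the expected hitting time is h_S4 = 740/279.

Answer: 740/279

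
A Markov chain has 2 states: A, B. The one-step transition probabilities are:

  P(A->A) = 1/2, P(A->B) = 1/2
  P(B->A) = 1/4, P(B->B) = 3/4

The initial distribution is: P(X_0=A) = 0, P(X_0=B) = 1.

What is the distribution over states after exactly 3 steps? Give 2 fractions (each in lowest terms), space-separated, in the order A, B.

Answer: 21/64 43/64

Derivation:
Propagating the distribution step by step (d_{t+1} = d_t * P):
d_0 = (A=0, B=1)
  d_1[A] = 0*1/2 + 1*1/4 = 1/4
  d_1[B] = 0*1/2 + 1*3/4 = 3/4
d_1 = (A=1/4, B=3/4)
  d_2[A] = 1/4*1/2 + 3/4*1/4 = 5/16
  d_2[B] = 1/4*1/2 + 3/4*3/4 = 11/16
d_2 = (A=5/16, B=11/16)
  d_3[A] = 5/16*1/2 + 11/16*1/4 = 21/64
  d_3[B] = 5/16*1/2 + 11/16*3/4 = 43/64
d_3 = (A=21/64, B=43/64)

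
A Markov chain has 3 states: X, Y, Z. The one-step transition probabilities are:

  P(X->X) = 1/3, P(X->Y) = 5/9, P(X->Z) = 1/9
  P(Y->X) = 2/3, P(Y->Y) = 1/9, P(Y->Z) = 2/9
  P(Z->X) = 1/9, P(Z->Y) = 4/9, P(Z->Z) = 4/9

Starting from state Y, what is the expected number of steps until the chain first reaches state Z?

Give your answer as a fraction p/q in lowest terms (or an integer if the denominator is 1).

Answer: 6

Derivation:
Let h_i = expected steps to first reach Z from state i.
Boundary: h_Z = 0.
First-step equations for the other states:
  h_X = 1 + 1/3*h_X + 5/9*h_Y + 1/9*h_Z
  h_Y = 1 + 2/3*h_X + 1/9*h_Y + 2/9*h_Z

Substituting h_Z = 0 and rearranging gives the linear system (I - Q) h = 1:
  [2/3, -5/9] . (h_X, h_Y) = 1
  [-2/3, 8/9] . (h_X, h_Y) = 1

Solving yields:
  h_X = 13/2
  h_Y = 6

Starting state is Y, so the expected hitting time is h_Y = 6.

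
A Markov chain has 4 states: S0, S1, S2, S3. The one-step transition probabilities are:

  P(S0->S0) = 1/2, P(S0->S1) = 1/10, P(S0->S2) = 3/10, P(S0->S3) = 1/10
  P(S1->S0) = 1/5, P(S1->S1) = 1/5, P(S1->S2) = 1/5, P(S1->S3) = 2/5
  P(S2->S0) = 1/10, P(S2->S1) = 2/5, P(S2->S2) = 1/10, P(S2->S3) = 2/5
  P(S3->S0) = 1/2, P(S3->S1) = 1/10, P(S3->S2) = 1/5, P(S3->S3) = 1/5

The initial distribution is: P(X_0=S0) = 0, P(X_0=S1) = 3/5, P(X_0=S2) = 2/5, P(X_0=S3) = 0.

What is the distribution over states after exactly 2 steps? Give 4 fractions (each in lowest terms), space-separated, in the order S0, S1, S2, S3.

Answer: 44/125 22/125 1/5 34/125

Derivation:
Propagating the distribution step by step (d_{t+1} = d_t * P):
d_0 = (S0=0, S1=3/5, S2=2/5, S3=0)
  d_1[S0] = 0*1/2 + 3/5*1/5 + 2/5*1/10 + 0*1/2 = 4/25
  d_1[S1] = 0*1/10 + 3/5*1/5 + 2/5*2/5 + 0*1/10 = 7/25
  d_1[S2] = 0*3/10 + 3/5*1/5 + 2/5*1/10 + 0*1/5 = 4/25
  d_1[S3] = 0*1/10 + 3/5*2/5 + 2/5*2/5 + 0*1/5 = 2/5
d_1 = (S0=4/25, S1=7/25, S2=4/25, S3=2/5)
  d_2[S0] = 4/25*1/2 + 7/25*1/5 + 4/25*1/10 + 2/5*1/2 = 44/125
  d_2[S1] = 4/25*1/10 + 7/25*1/5 + 4/25*2/5 + 2/5*1/10 = 22/125
  d_2[S2] = 4/25*3/10 + 7/25*1/5 + 4/25*1/10 + 2/5*1/5 = 1/5
  d_2[S3] = 4/25*1/10 + 7/25*2/5 + 4/25*2/5 + 2/5*1/5 = 34/125
d_2 = (S0=44/125, S1=22/125, S2=1/5, S3=34/125)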